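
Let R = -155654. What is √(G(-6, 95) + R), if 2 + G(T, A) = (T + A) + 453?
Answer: I*√155114 ≈ 393.85*I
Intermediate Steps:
G(T, A) = 451 + A + T (G(T, A) = -2 + ((T + A) + 453) = -2 + ((A + T) + 453) = -2 + (453 + A + T) = 451 + A + T)
√(G(-6, 95) + R) = √((451 + 95 - 6) - 155654) = √(540 - 155654) = √(-155114) = I*√155114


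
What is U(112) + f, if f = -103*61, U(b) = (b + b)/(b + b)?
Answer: -6282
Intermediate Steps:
U(b) = 1 (U(b) = (2*b)/((2*b)) = (2*b)*(1/(2*b)) = 1)
f = -6283
U(112) + f = 1 - 6283 = -6282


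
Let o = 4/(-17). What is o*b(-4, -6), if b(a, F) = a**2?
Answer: -64/17 ≈ -3.7647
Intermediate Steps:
o = -4/17 (o = 4*(-1/17) = -4/17 ≈ -0.23529)
o*b(-4, -6) = -4/17*(-4)**2 = -4/17*16 = -64/17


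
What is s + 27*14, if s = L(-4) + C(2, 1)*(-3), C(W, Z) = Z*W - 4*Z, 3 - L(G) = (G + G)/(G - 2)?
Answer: 1157/3 ≈ 385.67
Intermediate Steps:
L(G) = 3 - 2*G/(-2 + G) (L(G) = 3 - (G + G)/(G - 2) = 3 - 2*G/(-2 + G))
C(W, Z) = -4*Z + W*Z (C(W, Z) = W*Z - 4*Z = -4*Z + W*Z)
s = 23/3 (s = (-6 - 4)/(-2 - 4) + (1*(-4 + 2))*(-3) = -10/(-6) + (1*(-2))*(-3) = -⅙*(-10) - 2*(-3) = 5/3 + 6 = 23/3 ≈ 7.6667)
s + 27*14 = 23/3 + 27*14 = 23/3 + 378 = 1157/3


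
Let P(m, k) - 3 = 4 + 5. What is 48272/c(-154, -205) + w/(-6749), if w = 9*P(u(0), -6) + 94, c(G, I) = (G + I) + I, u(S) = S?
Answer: -81475414/951609 ≈ -85.619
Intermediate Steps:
P(m, k) = 12 (P(m, k) = 3 + (4 + 5) = 3 + 9 = 12)
c(G, I) = G + 2*I
w = 202 (w = 9*12 + 94 = 108 + 94 = 202)
48272/c(-154, -205) + w/(-6749) = 48272/(-154 + 2*(-205)) + 202/(-6749) = 48272/(-154 - 410) + 202*(-1/6749) = 48272/(-564) - 202/6749 = 48272*(-1/564) - 202/6749 = -12068/141 - 202/6749 = -81475414/951609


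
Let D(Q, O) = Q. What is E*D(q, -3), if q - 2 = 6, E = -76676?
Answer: -613408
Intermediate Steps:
q = 8 (q = 2 + 6 = 8)
E*D(q, -3) = -76676*8 = -613408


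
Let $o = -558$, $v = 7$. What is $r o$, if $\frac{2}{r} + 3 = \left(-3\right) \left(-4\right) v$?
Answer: $- \frac{124}{9} \approx -13.778$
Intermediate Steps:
$r = \frac{2}{81}$ ($r = \frac{2}{-3 + \left(-3\right) \left(-4\right) 7} = \frac{2}{-3 + 12 \cdot 7} = \frac{2}{-3 + 84} = \frac{2}{81} \approx 0.024691$)
$r o = \frac{2}{81} \left(-558\right) = - \frac{124}{9}$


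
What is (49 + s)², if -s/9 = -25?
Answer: 75076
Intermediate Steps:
s = 225 (s = -9*(-25) = 225)
(49 + s)² = (49 + 225)² = 274² = 75076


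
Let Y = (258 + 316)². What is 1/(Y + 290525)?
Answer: 1/620001 ≈ 1.6129e-6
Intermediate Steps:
Y = 329476 (Y = 574² = 329476)
1/(Y + 290525) = 1/(329476 + 290525) = 1/620001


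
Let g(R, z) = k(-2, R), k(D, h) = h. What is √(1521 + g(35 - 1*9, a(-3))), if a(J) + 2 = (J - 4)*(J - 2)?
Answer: √1547 ≈ 39.332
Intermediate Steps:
a(J) = -2 + (-4 + J)*(-2 + J) (a(J) = -2 + (J - 4)*(J - 2) = -2 + (-4 + J)*(-2 + J))
g(R, z) = R
√(1521 + g(35 - 1*9, a(-3))) = √(1521 + (35 - 1*9)) = √(1521 + (35 - 9)) = √(1521 + 26) = √1547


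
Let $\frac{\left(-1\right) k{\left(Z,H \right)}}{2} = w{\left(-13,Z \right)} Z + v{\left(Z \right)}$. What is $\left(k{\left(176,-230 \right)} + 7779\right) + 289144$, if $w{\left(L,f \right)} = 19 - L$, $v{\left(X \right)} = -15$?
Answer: $285689$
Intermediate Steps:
$k{\left(Z,H \right)} = 30 - 64 Z$ ($k{\left(Z,H \right)} = - 2 \left(\left(19 - -13\right) Z - 15\right) = - 2 \left(\left(19 + 13\right) Z - 15\right) = - 2 \left(32 Z - 15\right) = - 2 \left(-15 + 32 Z\right) = 30 - 64 Z$)
$\left(k{\left(176,-230 \right)} + 7779\right) + 289144 = \left(\left(30 - 11264\right) + 7779\right) + 289144 = \left(-11234 + 7779\right) + 289144 = -3455 + 289144 = 285689$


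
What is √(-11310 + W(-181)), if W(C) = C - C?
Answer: I*√11310 ≈ 106.35*I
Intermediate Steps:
W(C) = 0
√(-11310 + W(-181)) = √(-11310 + 0) = √(-11310) = I*√11310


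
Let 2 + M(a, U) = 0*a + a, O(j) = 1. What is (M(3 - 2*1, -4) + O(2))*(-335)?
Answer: 0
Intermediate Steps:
M(a, U) = -2 + a (M(a, U) = -2 + (0*a + a) = -2 + (0 + a) = -2 + a)
(M(3 - 2*1, -4) + O(2))*(-335) = ((-2 + (3 - 2*1)) + 1)*(-335) = ((-2 + (3 - 2)) + 1)*(-335) = ((-2 + 1) + 1)*(-335) = (-1 + 1)*(-335) = 0*(-335) = 0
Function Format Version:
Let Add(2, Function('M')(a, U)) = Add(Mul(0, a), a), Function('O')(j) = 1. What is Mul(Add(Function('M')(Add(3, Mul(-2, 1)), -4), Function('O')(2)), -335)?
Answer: 0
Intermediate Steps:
Function('M')(a, U) = Add(-2, a) (Function('M')(a, U) = Add(-2, Add(Mul(0, a), a)) = Add(-2, Add(0, a)) = Add(-2, a))
Mul(Add(Function('M')(Add(3, Mul(-2, 1)), -4), Function('O')(2)), -335) = Mul(Add(Add(-2, Add(3, Mul(-2, 1))), 1), -335) = Mul(Add(Add(-2, Add(3, -2)), 1), -335) = Mul(Add(Add(-2, 1), 1), -335) = Mul(Add(-1, 1), -335) = Mul(0, -335) = 0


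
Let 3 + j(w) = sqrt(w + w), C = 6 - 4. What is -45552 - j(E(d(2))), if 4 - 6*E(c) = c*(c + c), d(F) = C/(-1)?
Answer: -45549 - 2*I*sqrt(3)/3 ≈ -45549.0 - 1.1547*I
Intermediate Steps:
C = 2
d(F) = -2 (d(F) = 2/(-1) = 2*(-1) = -2)
E(c) = 2/3 - c**2/3 (E(c) = 2/3 - c*(c + c)/6 = 2/3 - c*2*c/6 = 2/3 - c**2/3)
j(w) = -3 + sqrt(2)*sqrt(w) (j(w) = -3 + sqrt(w + w) = -3 + sqrt(2*w) = -3 + sqrt(2)*sqrt(w))
-45552 - j(E(d(2))) = -45552 - (-3 + sqrt(2)*sqrt(2/3 - 1/3*(-2)**2)) = -45552 - (-3 + sqrt(2)*sqrt(2/3 - 1/3*4)) = -45552 - (-3 + sqrt(2)*sqrt(2/3 - 4/3)) = -45552 - (-3 + sqrt(2)*sqrt(-2/3)) = -45552 - (-3 + sqrt(2)*(I*sqrt(6)/3)) = -45552 - (-3 + 2*I*sqrt(3)/3) = -45552 + (3 - 2*I*sqrt(3)/3) = -45549 - 2*I*sqrt(3)/3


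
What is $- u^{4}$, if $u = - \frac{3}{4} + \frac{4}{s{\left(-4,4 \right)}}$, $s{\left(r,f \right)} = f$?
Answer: $- \frac{1}{256} \approx -0.0039063$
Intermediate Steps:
$u = \frac{1}{4}$ ($u = - \frac{3}{4} + \frac{4}{4} = \left(-3\right) \frac{1}{4} + 4 \cdot \frac{1}{4} = - \frac{3}{4} + 1 = \frac{1}{4} \approx 0.25$)
$- u^{4} = - \frac{1}{256}$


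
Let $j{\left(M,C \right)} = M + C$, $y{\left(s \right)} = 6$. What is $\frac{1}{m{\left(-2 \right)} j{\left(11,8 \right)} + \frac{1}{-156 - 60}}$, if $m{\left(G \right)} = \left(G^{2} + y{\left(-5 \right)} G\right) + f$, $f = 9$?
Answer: $\frac{216}{4103} \approx 0.052644$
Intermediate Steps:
$j{\left(M,C \right)} = C + M$
$m{\left(G \right)} = 9 + G^{2} + 6 G$ ($m{\left(G \right)} = \left(G^{2} + 6 G\right) + 9 = 9 + G^{2} + 6 G$)
$\frac{1}{m{\left(-2 \right)} j{\left(11,8 \right)} + \frac{1}{-156 - 60}} = \frac{1}{\left(9 + \left(-2\right)^{2} + 6 \left(-2\right)\right) \left(8 + 11\right) + \frac{1}{-156 - 60}} = \frac{1}{\left(9 + 4 - 12\right) 19 + \frac{1}{-216}} = \frac{1}{1 \cdot 19 - \frac{1}{216}} = \frac{1}{19 - \frac{1}{216}} = \frac{1}{\frac{4103}{216}} = \frac{216}{4103}$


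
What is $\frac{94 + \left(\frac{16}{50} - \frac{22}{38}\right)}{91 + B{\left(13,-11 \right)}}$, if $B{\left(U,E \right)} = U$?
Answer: $\frac{44527}{49400} \approx 0.90136$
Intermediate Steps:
$\frac{94 + \left(\frac{16}{50} - \frac{22}{38}\right)}{91 + B{\left(13,-11 \right)}} = \frac{94 + \left(\frac{16}{50} - \frac{22}{38}\right)}{91 + 13} = \frac{94 + \left(16 \cdot \frac{1}{50} - \frac{11}{19}\right)}{104} = \frac{94 + \left(\frac{8}{25} - \frac{11}{19}\right)}{104} = \frac{94 - \frac{123}{475}}{104} = \frac{1}{104} \cdot \frac{44527}{475} = \frac{44527}{49400}$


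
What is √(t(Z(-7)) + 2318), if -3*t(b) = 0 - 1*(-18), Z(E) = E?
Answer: 34*√2 ≈ 48.083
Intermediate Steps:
t(b) = -6 (t(b) = -(0 - 1*(-18))/3 = -(0 + 18)/3 = -⅓*18 = -6)
√(t(Z(-7)) + 2318) = √(-6 + 2318) = √2312 = 34*√2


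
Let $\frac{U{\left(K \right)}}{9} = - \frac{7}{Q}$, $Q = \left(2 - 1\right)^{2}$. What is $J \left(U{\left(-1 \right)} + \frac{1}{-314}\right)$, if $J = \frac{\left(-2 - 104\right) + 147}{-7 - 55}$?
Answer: $\frac{811103}{19468} \approx 41.663$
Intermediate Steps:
$Q = 1$ ($Q = 1^{2} = 1$)
$J = - \frac{41}{62}$ ($J = \frac{-106 + 147}{-62} = 41 \left(- \frac{1}{62}\right) = - \frac{41}{62} \approx -0.66129$)
$U{\left(K \right)} = -63$ ($U{\left(K \right)} = 9 \left(- \frac{7}{1}\right) = 9 \left(\left(-7\right) 1\right) = 9 \left(-7\right) = -63$)
$J \left(U{\left(-1 \right)} + \frac{1}{-314}\right) = - \frac{41 \left(-63 + \frac{1}{-314}\right)}{62} = - \frac{41 \left(-63 - \frac{1}{314}\right)}{62} = \left(- \frac{41}{62}\right) \left(- \frac{19783}{314}\right) = \frac{811103}{19468}$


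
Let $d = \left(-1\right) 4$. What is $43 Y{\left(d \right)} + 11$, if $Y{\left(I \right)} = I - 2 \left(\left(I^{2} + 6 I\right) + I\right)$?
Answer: $871$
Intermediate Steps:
$d = -4$
$Y{\left(I \right)} = - 13 I - 2 I^{2}$ ($Y{\left(I \right)} = I - 2 \left(I^{2} + 7 I\right) = I - \left(2 I^{2} + 14 I\right) = - 13 I - 2 I^{2}$)
$43 Y{\left(d \right)} + 11 = 43 \left(\left(-1\right) \left(-4\right) \left(13 + 2 \left(-4\right)\right)\right) + 11 = 43 \left(\left(-1\right) \left(-4\right) \left(13 - 8\right)\right) + 11 = 43 \left(\left(-1\right) \left(-4\right) 5\right) + 11 = 43 \cdot 20 + 11 = 860 + 11 = 871$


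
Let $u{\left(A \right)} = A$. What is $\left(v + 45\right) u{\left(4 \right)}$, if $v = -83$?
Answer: $-152$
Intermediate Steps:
$\left(v + 45\right) u{\left(4 \right)} = \left(-83 + 45\right) 4 = \left(-38\right) 4 = -152$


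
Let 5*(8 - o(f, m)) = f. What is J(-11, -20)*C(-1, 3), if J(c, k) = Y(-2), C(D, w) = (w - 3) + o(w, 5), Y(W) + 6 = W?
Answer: -296/5 ≈ -59.200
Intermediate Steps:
Y(W) = -6 + W
o(f, m) = 8 - f/5
C(D, w) = 5 + 4*w/5 (C(D, w) = (w - 3) + (8 - w/5) = (-3 + w) + (8 - w/5) = 5 + 4*w/5)
J(c, k) = -8 (J(c, k) = -6 - 2 = -8)
J(-11, -20)*C(-1, 3) = -8*(5 + (⅘)*3) = -8*(5 + 12/5) = -8*37/5 = -296/5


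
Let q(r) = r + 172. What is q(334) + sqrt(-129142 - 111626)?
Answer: 506 + 24*I*sqrt(418) ≈ 506.0 + 490.68*I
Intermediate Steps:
q(r) = 172 + r
q(334) + sqrt(-129142 - 111626) = (172 + 334) + sqrt(-129142 - 111626) = 506 + sqrt(-240768) = 506 + 24*I*sqrt(418)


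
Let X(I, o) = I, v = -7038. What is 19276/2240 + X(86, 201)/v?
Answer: 16933981/1970640 ≈ 8.5931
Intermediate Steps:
19276/2240 + X(86, 201)/v = 19276/2240 + 86/(-7038) = 19276*(1/2240) + 86*(-1/7038) = 4819/560 - 43/3519 = 16933981/1970640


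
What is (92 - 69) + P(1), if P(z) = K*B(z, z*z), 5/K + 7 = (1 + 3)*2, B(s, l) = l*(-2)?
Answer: 13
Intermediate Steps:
B(s, l) = -2*l
K = 5 (K = 5/(-7 + (1 + 3)*2) = 5/(-7 + 4*2) = 5/(-7 + 8) = 5/1 = 5*1 = 5)
P(z) = -10*z² (P(z) = 5*(-2*z*z) = 5*(-2*z²) = -10*z²)
(92 - 69) + P(1) = (92 - 69) - 10*1² = 23 - 10*1 = 23 - 10 = 13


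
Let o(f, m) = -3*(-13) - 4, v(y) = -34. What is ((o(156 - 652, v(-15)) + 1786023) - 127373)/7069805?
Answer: 331737/1413961 ≈ 0.23462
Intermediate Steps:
o(f, m) = 35 (o(f, m) = 39 - 4 = 35)
((o(156 - 652, v(-15)) + 1786023) - 127373)/7069805 = ((35 + 1786023) - 127373)/7069805 = (1786058 - 127373)*(1/7069805) = 1658685*(1/7069805) = 331737/1413961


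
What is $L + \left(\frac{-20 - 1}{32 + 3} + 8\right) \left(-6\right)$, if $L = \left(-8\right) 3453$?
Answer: $- \frac{138342}{5} \approx -27668.0$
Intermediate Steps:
$L = -27624$
$L + \left(\frac{-20 - 1}{32 + 3} + 8\right) \left(-6\right) = -27624 + \left(\frac{-20 - 1}{32 + 3} + 8\right) \left(-6\right) = -27624 + \left(- \frac{21}{35} + 8\right) \left(-6\right) = -27624 + \left(\left(-21\right) \frac{1}{35} + 8\right) \left(-6\right) = -27624 + \left(- \frac{3}{5} + 8\right) \left(-6\right) = -27624 + \frac{37}{5} \left(-6\right) = -27624 - \frac{222}{5} = - \frac{138342}{5}$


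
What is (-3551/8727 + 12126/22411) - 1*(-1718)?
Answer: 336034051387/195580797 ≈ 1718.1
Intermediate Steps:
(-3551/8727 + 12126/22411) - 1*(-1718) = (-3551*1/8727 + 12126*(1/22411)) + 1718 = (-3551/8727 + 12126/22411) + 1718 = 26242141/195580797 + 1718 = 336034051387/195580797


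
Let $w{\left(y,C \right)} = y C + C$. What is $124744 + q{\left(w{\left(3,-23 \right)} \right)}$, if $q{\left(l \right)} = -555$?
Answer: $124189$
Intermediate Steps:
$w{\left(y,C \right)} = C + C y$ ($w{\left(y,C \right)} = C y + C = C + C y$)
$124744 + q{\left(w{\left(3,-23 \right)} \right)} = 124744 - 555 = 124189$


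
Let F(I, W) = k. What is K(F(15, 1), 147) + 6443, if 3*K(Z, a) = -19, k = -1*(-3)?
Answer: 19310/3 ≈ 6436.7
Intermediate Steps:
k = 3
F(I, W) = 3
K(Z, a) = -19/3 (K(Z, a) = (⅓)*(-19) = -19/3)
K(F(15, 1), 147) + 6443 = -19/3 + 6443 = 19310/3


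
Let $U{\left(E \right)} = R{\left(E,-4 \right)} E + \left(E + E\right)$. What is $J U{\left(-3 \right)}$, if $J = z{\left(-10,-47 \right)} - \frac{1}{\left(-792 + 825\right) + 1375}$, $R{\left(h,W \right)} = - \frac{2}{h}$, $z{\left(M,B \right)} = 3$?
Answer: $- \frac{4223}{176} \approx -23.994$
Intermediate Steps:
$U{\left(E \right)} = -2 + 2 E$ ($U{\left(E \right)} = - \frac{2}{E} E + \left(E + E\right) = -2 + 2 E$)
$J = \frac{4223}{1408}$ ($J = 3 - \frac{1}{\left(-792 + 825\right) + 1375} = 3 - \frac{1}{33 + 1375} = 3 - \frac{1}{1408} = \frac{4223}{1408} \approx 2.9993$)
$J U{\left(-3 \right)} = \frac{4223 \left(-2 + 2 \left(-3\right)\right)}{1408} = \frac{4223 \left(-2 - 6\right)}{1408} = \frac{4223}{1408} \left(-8\right) = - \frac{4223}{176}$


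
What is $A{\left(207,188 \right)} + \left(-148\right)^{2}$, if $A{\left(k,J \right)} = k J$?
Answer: $60820$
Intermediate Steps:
$A{\left(k,J \right)} = J k$
$A{\left(207,188 \right)} + \left(-148\right)^{2} = 188 \cdot 207 + \left(-148\right)^{2} = 38916 + 21904 = 60820$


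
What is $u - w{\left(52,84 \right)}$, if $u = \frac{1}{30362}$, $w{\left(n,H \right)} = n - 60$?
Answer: $\frac{242897}{30362} \approx 8.0$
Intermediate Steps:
$w{\left(n,H \right)} = -60 + n$ ($w{\left(n,H \right)} = n - 60 = -60 + n$)
$u = \frac{1}{30362} \approx 3.2936 \cdot 10^{-5}$
$u - w{\left(52,84 \right)} = \frac{1}{30362} - \left(-60 + 52\right) = \frac{1}{30362} - -8 = \frac{1}{30362} + 8 = \frac{242897}{30362}$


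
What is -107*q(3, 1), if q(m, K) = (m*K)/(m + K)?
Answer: -321/4 ≈ -80.250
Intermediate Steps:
q(m, K) = K*m/(K + m) (q(m, K) = (K*m)/(K + m) = K*m/(K + m))
-107*q(3, 1) = -107*3/(1 + 3) = -107*3/4 = -107*¾ = -321/4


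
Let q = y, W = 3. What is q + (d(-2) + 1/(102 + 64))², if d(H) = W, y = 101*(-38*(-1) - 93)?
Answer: -152824579/27556 ≈ -5546.0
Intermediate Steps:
y = -5555 (y = 101*(38 - 93) = 101*(-55) = -5555)
d(H) = 3
q = -5555
q + (d(-2) + 1/(102 + 64))² = -5555 + (3 + 1/(102 + 64))² = -5555 + (3 + 1/166)² = -5555 + (499/166)² = -5555 + 249001/27556 = -152824579/27556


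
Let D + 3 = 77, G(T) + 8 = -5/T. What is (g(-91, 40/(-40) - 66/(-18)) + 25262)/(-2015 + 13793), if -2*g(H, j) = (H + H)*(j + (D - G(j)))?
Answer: 795295/282672 ≈ 2.8135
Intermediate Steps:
G(T) = -8 - 5/T
D = 74 (D = -3 + 77 = 74)
g(H, j) = -H*(82 + j + 5/j) (g(H, j) = -(H + H)*(j + (74 - (-8 - 5/j)))/2 = -2*H*(j + (74 + (8 + 5/j)))/2 = -2*H*(j + (82 + 5/j))/2 = -2*H*(82 + j + 5/j)/2 = -H*(82 + j + 5/j))
(g(-91, 40/(-40) - 66/(-18)) + 25262)/(-2015 + 13793) = (-1*(-91)*(5 + (40/(-40) - 66/(-18))*(82 + (40/(-40) - 66/(-18))))/(40/(-40) - 66/(-18)) + 25262)/(-2015 + 13793) = (-1*(-91)*(5 + (40*(-1/40) - 66*(-1/18))*(82 + (40*(-1/40) - 66*(-1/18))))/(40*(-1/40) - 66*(-1/18)) + 25262)/11778 = (-1*(-91)*(5 + (-1 + 11/3)*(82 + (-1 + 11/3)))/(-1 + 11/3) + 25262)*(1/11778) = (-1*(-91)*(5 + 8*(82 + 8/3)/3)/8/3 + 25262)*(1/11778) = (-1*(-91)*3/8*(5 + (8/3)*(254/3)) + 25262)*(1/11778) = (-1*(-91)*3/8*(5 + 2032/9) + 25262)*(1/11778) = (-1*(-91)*3/8*2077/9 + 25262)*(1/11778) = (189007/24 + 25262)*(1/11778) = (795295/24)*(1/11778) = 795295/282672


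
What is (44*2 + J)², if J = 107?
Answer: 38025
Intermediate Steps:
(44*2 + J)² = (44*2 + 107)² = (88 + 107)² = 195² = 38025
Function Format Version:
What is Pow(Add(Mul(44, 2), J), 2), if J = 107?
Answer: 38025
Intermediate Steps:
Pow(Add(Mul(44, 2), J), 2) = Pow(Add(Mul(44, 2), 107), 2) = Pow(Add(88, 107), 2) = Pow(195, 2) = 38025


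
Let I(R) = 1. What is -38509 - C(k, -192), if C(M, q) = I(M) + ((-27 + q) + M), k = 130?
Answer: -38421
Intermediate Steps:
C(M, q) = -26 + M + q (C(M, q) = 1 + ((-27 + q) + M) = 1 + (-27 + M + q) = -26 + M + q)
-38509 - C(k, -192) = -38509 - (-26 + 130 - 192) = -38509 - 1*(-88) = -38509 + 88 = -38421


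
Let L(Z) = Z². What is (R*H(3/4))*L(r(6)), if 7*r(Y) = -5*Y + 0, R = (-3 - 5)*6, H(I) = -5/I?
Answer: 288000/49 ≈ 5877.5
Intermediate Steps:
R = -48 (R = -8*6 = -48)
r(Y) = -5*Y/7 (r(Y) = (-5*Y + 0)/7 = (-5*Y)/7 = -5*Y/7)
(R*H(3/4))*L(r(6)) = (-(-240)/(3/4))*(-5/7*6)² = (-(-240)/(3*(¼)))*(-30/7)² = -(-240)/¾*(900/49) = -(-240)*4/3*(900/49) = -48*(-20/3)*(900/49) = 320*(900/49) = 288000/49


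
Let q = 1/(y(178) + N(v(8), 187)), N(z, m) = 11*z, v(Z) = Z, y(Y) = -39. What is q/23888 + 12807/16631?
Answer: 14990763815/19466785072 ≈ 0.77007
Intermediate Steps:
q = 1/49 (q = 1/(-39 + 11*8) = 1/(-39 + 88) = 1/49 ≈ 0.020408)
q/23888 + 12807/16631 = (1/49)/23888 + 12807/16631 = (1/49)*(1/23888) + 12807*(1/16631) = 1/1170512 + 12807/16631 = 14990763815/19466785072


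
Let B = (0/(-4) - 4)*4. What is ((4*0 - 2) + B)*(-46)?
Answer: 828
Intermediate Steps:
B = -16 (B = (0*(-1/4) - 4)*4 = (0 - 4)*4 = -4*4 = -16)
((4*0 - 2) + B)*(-46) = ((4*0 - 2) - 16)*(-46) = ((0 - 2) - 16)*(-46) = (-2 - 16)*(-46) = -18*(-46) = 828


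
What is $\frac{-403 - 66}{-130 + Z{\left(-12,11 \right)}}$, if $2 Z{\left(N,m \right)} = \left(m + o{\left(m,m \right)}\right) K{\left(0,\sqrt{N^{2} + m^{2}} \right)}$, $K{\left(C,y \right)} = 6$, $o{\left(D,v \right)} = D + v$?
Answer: $\frac{469}{31} \approx 15.129$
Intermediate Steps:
$Z{\left(N,m \right)} = 9 m$ ($Z{\left(N,m \right)} = \frac{\left(m + \left(m + m\right)\right) 6}{2} = \frac{\left(m + 2 m\right) 6}{2} = \frac{3 m 6}{2} = \frac{18 m}{2} = 9 m$)
$\frac{-403 - 66}{-130 + Z{\left(-12,11 \right)}} = \frac{-403 - 66}{-130 + 9 \cdot 11} = - \frac{469}{-130 + 99} = - \frac{469}{-31} = \left(-469\right) \left(- \frac{1}{31}\right) = \frac{469}{31}$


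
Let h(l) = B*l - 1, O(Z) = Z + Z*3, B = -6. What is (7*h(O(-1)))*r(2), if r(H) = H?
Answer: 322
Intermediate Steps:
O(Z) = 4*Z (O(Z) = Z + 3*Z = 4*Z)
h(l) = -1 - 6*l (h(l) = -6*l - 1 = -1 - 6*l)
(7*h(O(-1)))*r(2) = (7*(-1 - 24*(-1)))*2 = (7*(-1 - 6*(-4)))*2 = (7*(-1 + 24))*2 = (7*23)*2 = 161*2 = 322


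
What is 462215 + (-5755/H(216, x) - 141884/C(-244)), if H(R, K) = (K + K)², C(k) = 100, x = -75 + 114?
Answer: 70086952061/152100 ≈ 4.6080e+5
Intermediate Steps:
x = 39
H(R, K) = 4*K² (H(R, K) = (2*K)² = 4*K²)
462215 + (-5755/H(216, x) - 141884/C(-244)) = 462215 + (-5755/(4*39²) - 141884/100) = 462215 + (-5755/(4*1521) - 141884*1/100) = 462215 + (-5755/6084 - 35471/25) = 462215 - 215949439/152100 = 70086952061/152100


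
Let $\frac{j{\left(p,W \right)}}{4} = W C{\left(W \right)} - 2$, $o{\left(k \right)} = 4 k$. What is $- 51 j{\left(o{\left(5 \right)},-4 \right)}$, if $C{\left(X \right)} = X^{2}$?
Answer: $13464$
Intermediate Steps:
$j{\left(p,W \right)} = -8 + 4 W^{3}$ ($j{\left(p,W \right)} = 4 \left(W W^{2} - 2\right) = 4 \left(W^{3} - 2\right) = 4 \left(-2 + W^{3}\right) = -8 + 4 W^{3}$)
$- 51 j{\left(o{\left(5 \right)},-4 \right)} = - 51 \left(-8 + 4 \left(-4\right)^{3}\right) = - 51 \left(-8 + 4 \left(-64\right)\right) = - 51 \left(-8 - 256\right) = \left(-51\right) \left(-264\right) = 13464$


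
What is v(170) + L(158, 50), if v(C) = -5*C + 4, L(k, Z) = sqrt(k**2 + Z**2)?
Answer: -846 + 2*sqrt(6866) ≈ -680.28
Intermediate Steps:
L(k, Z) = sqrt(Z**2 + k**2)
v(C) = 4 - 5*C
v(170) + L(158, 50) = (4 - 5*170) + sqrt(50**2 + 158**2) = (4 - 850) + sqrt(2500 + 24964) = -846 + sqrt(27464) = -846 + 2*sqrt(6866)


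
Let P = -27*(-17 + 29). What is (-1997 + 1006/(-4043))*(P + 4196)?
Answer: -31265923744/4043 ≈ -7.7333e+6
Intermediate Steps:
P = -324 (P = -27*12 = -324)
(-1997 + 1006/(-4043))*(P + 4196) = (-1997 + 1006/(-4043))*(-324 + 4196) = (-1997 + 1006*(-1/4043))*3872 = (-1997 - 1006/4043)*3872 = -8074877/4043*3872 = -31265923744/4043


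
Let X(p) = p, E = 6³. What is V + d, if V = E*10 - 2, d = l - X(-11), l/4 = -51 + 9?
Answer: 2001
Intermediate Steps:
E = 216
l = -168 (l = 4*(-51 + 9) = 4*(-42) = -168)
d = -157 (d = -168 - 1*(-11) = -168 + 11 = -157)
V = 2158 (V = 216*10 - 2 = 2160 - 2 = 2158)
V + d = 2158 - 157 = 2001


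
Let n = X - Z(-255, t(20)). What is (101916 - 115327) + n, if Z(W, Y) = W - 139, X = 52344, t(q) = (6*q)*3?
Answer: 39327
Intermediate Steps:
t(q) = 18*q
Z(W, Y) = -139 + W
n = 52738 (n = 52344 - (-139 - 255) = 52344 - 1*(-394) = 52344 + 394 = 52738)
(101916 - 115327) + n = (101916 - 115327) + 52738 = -13411 + 52738 = 39327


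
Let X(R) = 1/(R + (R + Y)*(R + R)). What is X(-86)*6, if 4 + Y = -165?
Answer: 3/21887 ≈ 0.00013707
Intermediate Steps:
Y = -169 (Y = -4 - 165 = -169)
X(R) = 1/(R + 2*R*(-169 + R)) (X(R) = 1/(R + (R - 169)*(R + R)) = 1/(R + (-169 + R)*(2*R)) = 1/(R + 2*R*(-169 + R)))
X(-86)*6 = (1/((-86)*(-337 + 2*(-86))))*6 = -1/(86*(-337 - 172))*6 = -1/86/(-509)*6 = -1/86*(-1/509)*6 = (1/43774)*6 = 3/21887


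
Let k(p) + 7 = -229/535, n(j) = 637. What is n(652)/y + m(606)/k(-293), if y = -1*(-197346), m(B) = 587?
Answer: -15493248283/196063251 ≈ -79.022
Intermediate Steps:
k(p) = -3974/535 (k(p) = -7 - 229/535 = -3974/535)
y = 197346
n(652)/y + m(606)/k(-293) = 637/197346 + 587/(-3974/535) = 637*(1/197346) + 587*(-535/3974) = 637/197346 - 314045/3974 = -15493248283/196063251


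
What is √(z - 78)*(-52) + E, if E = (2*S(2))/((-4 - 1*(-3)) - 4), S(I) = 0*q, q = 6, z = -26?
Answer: -104*I*√26 ≈ -530.3*I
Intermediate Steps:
S(I) = 0 (S(I) = 0*6 = 0)
E = 0 (E = (2*0)/((-4 - 1*(-3)) - 4) = 0/((-4 + 3) - 4) = 0/(-1 - 4) = 0/(-5) = 0*(-⅕) = 0)
√(z - 78)*(-52) + E = √(-26 - 78)*(-52) + 0 = √(-104)*(-52) + 0 = (2*I*√26)*(-52) + 0 = -104*I*√26 + 0 = -104*I*√26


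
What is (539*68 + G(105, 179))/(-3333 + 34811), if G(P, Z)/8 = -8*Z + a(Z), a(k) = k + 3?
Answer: 13326/15739 ≈ 0.84669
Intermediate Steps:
a(k) = 3 + k
G(P, Z) = 24 - 56*Z (G(P, Z) = 8*(-8*Z + (3 + Z)) = 8*(3 - 7*Z) = 24 - 56*Z)
(539*68 + G(105, 179))/(-3333 + 34811) = (539*68 + (24 - 56*179))/(-3333 + 34811) = (36652 + (24 - 10024))/31478 = (36652 - 10000)*(1/31478) = 26652*(1/31478) = 13326/15739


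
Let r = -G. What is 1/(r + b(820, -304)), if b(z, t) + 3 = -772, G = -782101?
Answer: 1/781326 ≈ 1.2799e-6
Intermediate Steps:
b(z, t) = -775 (b(z, t) = -3 - 772 = -775)
r = 782101 (r = -1*(-782101) = 782101)
1/(r + b(820, -304)) = 1/(782101 - 775) = 1/781326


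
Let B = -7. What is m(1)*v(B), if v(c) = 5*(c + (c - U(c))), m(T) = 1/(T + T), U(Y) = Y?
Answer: -35/2 ≈ -17.500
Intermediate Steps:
m(T) = 1/(2*T)
v(c) = 5*c (v(c) = 5*(c + (c - c)) = 5*(c + 0) = 5*c)
m(1)*v(B) = ((½)/1)*(5*(-7)) = ((½)*1)*(-35) = (½)*(-35) = -35/2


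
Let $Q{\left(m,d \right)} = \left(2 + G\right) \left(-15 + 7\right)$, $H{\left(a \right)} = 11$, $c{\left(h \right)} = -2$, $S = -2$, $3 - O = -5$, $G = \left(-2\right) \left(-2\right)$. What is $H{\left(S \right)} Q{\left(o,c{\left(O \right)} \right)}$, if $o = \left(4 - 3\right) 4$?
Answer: $-528$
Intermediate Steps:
$G = 4$
$O = 8$ ($O = 3 - -5 = 3 + 5 = 8$)
$o = 4$ ($o = 1 \cdot 4 = 4$)
$Q{\left(m,d \right)} = -48$ ($Q{\left(m,d \right)} = \left(2 + 4\right) \left(-15 + 7\right) = 6 \left(-8\right) = -48$)
$H{\left(S \right)} Q{\left(o,c{\left(O \right)} \right)} = 11 \left(-48\right) = -528$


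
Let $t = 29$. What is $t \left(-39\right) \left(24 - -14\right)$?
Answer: $-42978$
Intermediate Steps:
$t \left(-39\right) \left(24 - -14\right) = 29 \left(-39\right) \left(24 - -14\right) = - 1131 \left(24 + 14\right) = \left(-1131\right) 38 = -42978$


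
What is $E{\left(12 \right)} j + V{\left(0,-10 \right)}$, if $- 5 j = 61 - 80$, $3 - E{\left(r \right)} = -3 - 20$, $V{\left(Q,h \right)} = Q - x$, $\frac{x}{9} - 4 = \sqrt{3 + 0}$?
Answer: $\frac{314}{5} - 9 \sqrt{3} \approx 47.212$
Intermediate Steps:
$x = 36 + 9 \sqrt{3}$ ($x = 36 + 9 \sqrt{3 + 0} = 36 + 9 \sqrt{3} \approx 51.588$)
$V{\left(Q,h \right)} = -36 + Q - 9 \sqrt{3}$ ($V{\left(Q,h \right)} = Q - \left(36 + 9 \sqrt{3}\right) = -36 + Q - 9 \sqrt{3}$)
$E{\left(r \right)} = 26$ ($E{\left(r \right)} = 3 - \left(-3 - 20\right) = 3 - -23 = 3 + 23 = 26$)
$j = \frac{19}{5}$ ($j = - \frac{61 - 80}{5} = \left(- \frac{1}{5}\right) \left(-19\right) = \frac{19}{5} \approx 3.8$)
$E{\left(12 \right)} j + V{\left(0,-10 \right)} = 26 \cdot \frac{19}{5} - \left(36 + 9 \sqrt{3}\right) = \frac{494}{5} - \left(36 + 9 \sqrt{3}\right) = \frac{314}{5} - 9 \sqrt{3}$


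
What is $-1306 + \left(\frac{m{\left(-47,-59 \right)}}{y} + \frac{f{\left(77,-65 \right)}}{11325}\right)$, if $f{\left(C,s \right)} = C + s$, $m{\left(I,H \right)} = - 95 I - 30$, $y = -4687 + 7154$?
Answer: $- \frac{12145928057}{9312925} \approx -1304.2$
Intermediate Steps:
$y = 2467$
$m{\left(I,H \right)} = -30 - 95 I$
$-1306 + \left(\frac{m{\left(-47,-59 \right)}}{y} + \frac{f{\left(77,-65 \right)}}{11325}\right) = -1306 + \left(\frac{-30 - -4465}{2467} + \frac{77 - 65}{11325}\right) = -1306 + \left(\left(-30 + 4465\right) \frac{1}{2467} + 12 \cdot \frac{1}{11325}\right) = -1306 + \left(4435 \cdot \frac{1}{2467} + \frac{4}{3775}\right) = -1306 + \left(\frac{4435}{2467} + \frac{4}{3775}\right) = -1306 + \frac{16751993}{9312925} = - \frac{12145928057}{9312925}$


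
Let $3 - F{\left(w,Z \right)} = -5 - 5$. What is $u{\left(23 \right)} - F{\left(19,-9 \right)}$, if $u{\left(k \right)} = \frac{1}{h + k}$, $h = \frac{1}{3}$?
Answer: $- \frac{907}{70} \approx -12.957$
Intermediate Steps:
$F{\left(w,Z \right)} = 13$ ($F{\left(w,Z \right)} = 3 - \left(-5 - 5\right) = 3 - -10 = 3 + 10 = 13$)
$h = \frac{1}{3} \approx 0.33333$
$u{\left(k \right)} = \frac{1}{\frac{1}{3} + k}$
$u{\left(23 \right)} - F{\left(19,-9 \right)} = \frac{3}{1 + 3 \cdot 23} - 13 = \frac{3}{1 + 69} - 13 = \frac{3}{70} - 13 = - \frac{907}{70}$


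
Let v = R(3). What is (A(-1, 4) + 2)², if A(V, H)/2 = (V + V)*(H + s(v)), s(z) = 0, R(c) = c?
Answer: 196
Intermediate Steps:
v = 3
A(V, H) = 4*H*V (A(V, H) = 2*((V + V)*(H + 0)) = 2*((2*V)*H) = 2*(2*H*V) = 4*H*V)
(A(-1, 4) + 2)² = (4*4*(-1) + 2)² = (-16 + 2)² = (-14)² = 196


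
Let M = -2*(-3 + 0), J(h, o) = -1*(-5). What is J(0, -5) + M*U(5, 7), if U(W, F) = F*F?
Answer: 299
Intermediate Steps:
J(h, o) = 5
U(W, F) = F²
M = 6 (M = -2*(-3) = 6)
J(0, -5) + M*U(5, 7) = 5 + 6*7² = 5 + 6*49 = 5 + 294 = 299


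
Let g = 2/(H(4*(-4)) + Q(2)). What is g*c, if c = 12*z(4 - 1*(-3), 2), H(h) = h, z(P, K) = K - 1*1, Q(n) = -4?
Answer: -6/5 ≈ -1.2000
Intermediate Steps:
z(P, K) = -1 + K (z(P, K) = K - 1 = -1 + K)
g = -1/10 (g = 2/(4*(-4) - 4) = 2/(-16 - 4) = 2/(-20) = 2*(-1/20) = -1/10 ≈ -0.10000)
c = 12 (c = 12*(-1 + 2) = 12*1 = 12)
g*c = -1/10*12 = -6/5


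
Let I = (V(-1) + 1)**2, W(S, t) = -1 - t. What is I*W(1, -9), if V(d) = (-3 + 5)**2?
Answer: 200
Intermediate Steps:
V(d) = 4 (V(d) = 2**2 = 4)
I = 25 (I = (4 + 1)**2 = 5**2 = 25)
I*W(1, -9) = 25*(-1 - 1*(-9)) = 25*(-1 + 9) = 25*8 = 200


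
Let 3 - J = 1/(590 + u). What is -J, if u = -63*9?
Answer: -68/23 ≈ -2.9565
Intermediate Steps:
u = -567
J = 68/23 (J = 3 - 1/(590 - 567) = 3 - 1/23 = 68/23 ≈ 2.9565)
-J = -1*68/23 = -68/23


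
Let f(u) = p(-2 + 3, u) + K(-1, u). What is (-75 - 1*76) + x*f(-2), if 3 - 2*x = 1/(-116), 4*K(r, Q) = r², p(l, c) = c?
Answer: -142571/928 ≈ -153.63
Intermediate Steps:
K(r, Q) = r²/4
x = 349/232 (x = 3/2 - ½/(-116) = 3/2 - ½*(-1/116) = 3/2 + 1/232 = 349/232 ≈ 1.5043)
f(u) = ¼ + u (f(u) = u + (¼)*(-1)² = u + (¼)*1 = u + ¼ = ¼ + u)
(-75 - 1*76) + x*f(-2) = (-75 - 1*76) + 349*(¼ - 2)/232 = (-75 - 76) + (349/232)*(-7/4) = -151 - 2443/928 = -142571/928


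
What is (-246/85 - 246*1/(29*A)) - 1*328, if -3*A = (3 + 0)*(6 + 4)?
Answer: -813563/2465 ≈ -330.05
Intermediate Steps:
A = -10 (A = -(3 + 0)*(6 + 4)/3 = -10 ≈ -10.000)
(-246/85 - 246*1/(29*A)) - 1*328 = (-246/85 - 246/((-10*29))) - 1*328 = (-246*1/85 - 246/(-290)) - 328 = (-246/85 - 246*(-1/290)) - 328 = (-246/85 + 123/145) - 328 = -5043/2465 - 328 = -813563/2465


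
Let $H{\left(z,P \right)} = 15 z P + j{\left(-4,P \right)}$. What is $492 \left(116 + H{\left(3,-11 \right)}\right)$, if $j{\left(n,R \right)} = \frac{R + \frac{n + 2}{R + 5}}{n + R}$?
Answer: $- \frac{2791772}{15} \approx -1.8612 \cdot 10^{5}$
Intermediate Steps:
$j{\left(n,R \right)} = \frac{R + \frac{2 + n}{5 + R}}{R + n}$
$H{\left(z,P \right)} = \frac{-2 + P^{2} + 5 P}{-20 + P + P^{2}} + 15 P z$ ($H{\left(z,P \right)} = 15 z P + \frac{2 - 4 + P^{2} + 5 P}{P^{2} + 5 P + 5 \left(-4\right) + P \left(-4\right)} = 15 P z + \frac{-2 + P^{2} + 5 P}{P^{2} + 5 P - 20 - 4 P} = 15 P z + \frac{-2 + P^{2} + 5 P}{-20 + P + P^{2}} = \frac{-2 + P^{2} + 5 P}{-20 + P + P^{2}} + 15 P z$)
$492 \left(116 + H{\left(3,-11 \right)}\right) = 492 \left(116 + \frac{-2 + \left(-11\right)^{2} + 5 \left(-11\right) + 15 \left(-11\right) 3 \left(-20 - 11 + \left(-11\right)^{2}\right)}{-20 - 11 + \left(-11\right)^{2}}\right) = 492 \left(116 + \frac{-2 + 121 - 55 + 15 \left(-11\right) 3 \left(-20 - 11 + 121\right)}{-20 - 11 + 121}\right) = 492 \left(116 + \frac{-2 + 121 - 55 + 15 \left(-11\right) 3 \cdot 90}{90}\right) = 492 \left(116 + \frac{-2 + 121 - 55 - 44550}{90}\right) = 492 \left(116 + \frac{1}{90} \left(-44486\right)\right) = 492 \left(116 - \frac{22243}{45}\right) = 492 \left(- \frac{17023}{45}\right) = - \frac{2791772}{15}$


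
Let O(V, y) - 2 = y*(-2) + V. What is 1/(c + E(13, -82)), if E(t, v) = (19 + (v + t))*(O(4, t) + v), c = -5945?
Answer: -1/845 ≈ -0.0011834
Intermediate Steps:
O(V, y) = 2 + V - 2*y (O(V, y) = 2 + (y*(-2) + V) = 2 + (-2*y + V) = 2 + (V - 2*y) = 2 + V - 2*y)
E(t, v) = (6 + v - 2*t)*(19 + t + v) (E(t, v) = (19 + (v + t))*((2 + 4 - 2*t) + v) = (19 + (t + v))*((6 - 2*t) + v) = (19 + t + v)*(6 + v - 2*t) = (6 + v - 2*t)*(19 + t + v))
1/(c + E(13, -82)) = 1/(-5945 + (114 + (-82)² - 32*13 - 2*13² + 25*(-82) - 1*13*(-82))) = 1/(-5945 + (114 + 6724 - 416 - 2*169 - 2050 + 1066)) = 1/(-5945 + (114 + 6724 - 416 - 338 - 2050 + 1066)) = 1/(-5945 + 5100) = 1/(-845) = -1/845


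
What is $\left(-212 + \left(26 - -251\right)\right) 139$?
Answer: $9035$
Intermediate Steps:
$\left(-212 + \left(26 - -251\right)\right) 139 = \left(-212 + \left(26 + 251\right)\right) 139 = \left(-212 + 277\right) 139 = 65 \cdot 139 = 9035$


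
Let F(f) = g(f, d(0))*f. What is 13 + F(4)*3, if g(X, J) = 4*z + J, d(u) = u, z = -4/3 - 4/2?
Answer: -147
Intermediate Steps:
z = -10/3 (z = -4*⅓ - 4*½ = -4/3 - 2 = -10/3 ≈ -3.3333)
g(X, J) = -40/3 + J (g(X, J) = 4*(-10/3) + J = -40/3 + J)
F(f) = -40*f/3 (F(f) = (-40/3 + 0)*f = -40*f/3)
13 + F(4)*3 = 13 - 40/3*4*3 = 13 - 160/3*3 = 13 - 160 = -147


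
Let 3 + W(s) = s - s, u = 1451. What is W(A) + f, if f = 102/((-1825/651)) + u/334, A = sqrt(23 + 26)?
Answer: -21358843/609550 ≈ -35.040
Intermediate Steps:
A = 7 (A = sqrt(49) = 7)
W(s) = -3 (W(s) = -3 + (s - s) = -3 + 0 = -3)
f = -19530193/609550 (f = 102/((-1825/651)) + 1451/334 = 102/((-1825*1/651)) + 1451*(1/334) = 102/(-1825/651) + 1451/334 = 102*(-651/1825) + 1451/334 = -66402/1825 + 1451/334 = -19530193/609550 ≈ -32.040)
W(A) + f = -3 - 19530193/609550 = -21358843/609550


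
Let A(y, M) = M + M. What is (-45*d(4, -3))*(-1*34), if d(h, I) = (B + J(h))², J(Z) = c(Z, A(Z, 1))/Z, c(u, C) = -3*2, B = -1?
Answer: 19125/2 ≈ 9562.5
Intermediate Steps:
A(y, M) = 2*M
c(u, C) = -6
J(Z) = -6/Z
d(h, I) = (-1 - 6/h)²
(-45*d(4, -3))*(-1*34) = (-45*(6 + 4)²/4²)*(-1*34) = -45*10²/16*(-34) = -45*100/16*(-34) = -45*25/4*(-34) = -1125/4*(-34) = 19125/2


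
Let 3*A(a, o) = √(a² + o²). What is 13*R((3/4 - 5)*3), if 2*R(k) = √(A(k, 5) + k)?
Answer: 13*√(-459 + 3*√3001)/12 ≈ 18.596*I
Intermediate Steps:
A(a, o) = √(a² + o²)/3
R(k) = √(k + √(25 + k²)/3)/2 (R(k) = √(√(k² + 5²)/3 + k)/2 = √(√(k² + 25)/3 + k)/2 = √(√(25 + k²)/3 + k)/2 = √(k + √(25 + k²)/3)/2)
13*R((3/4 - 5)*3) = 13*(√(3*√(25 + ((3/4 - 5)*3)²) + 9*((3/4 - 5)*3))/6) = 13*(√(3*√(25 + ((3*(¼) - 5)*3)²) + 9*((3*(¼) - 5)*3))/6) = 13*(√(3*√(25 + ((¾ - 5)*3)²) + 9*((¾ - 5)*3))/6) = 13*(√(3*√(25 + (-17/4*3)²) + 9*(-17/4*3))/6) = 13*(√(3*√(25 + (-51/4)²) + 9*(-51/4))/6) = 13*(√(3*√(25 + 2601/16) - 459/4)/6) = 13*(√(3*√(3001/16) - 459/4)/6) = 13*(√(3*(√3001/4) - 459/4)/6) = 13*(√(3*√3001/4 - 459/4)/6) = 13*(√(-459/4 + 3*√3001/4)/6) = 13*√(-459/4 + 3*√3001/4)/6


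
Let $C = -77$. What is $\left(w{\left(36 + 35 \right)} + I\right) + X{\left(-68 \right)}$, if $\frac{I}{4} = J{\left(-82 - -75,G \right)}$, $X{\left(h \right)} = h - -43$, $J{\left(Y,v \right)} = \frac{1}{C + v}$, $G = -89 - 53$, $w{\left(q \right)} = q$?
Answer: $\frac{10070}{219} \approx 45.982$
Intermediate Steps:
$G = -142$ ($G = -89 - 53 = -142$)
$J{\left(Y,v \right)} = \frac{1}{-77 + v}$
$X{\left(h \right)} = 43 + h$ ($X{\left(h \right)} = h + 43 = 43 + h$)
$I = - \frac{4}{219}$ ($I = \frac{4}{-77 - 142} = \frac{4}{-219} = 4 \left(- \frac{1}{219}\right) = - \frac{4}{219} \approx -0.018265$)
$\left(w{\left(36 + 35 \right)} + I\right) + X{\left(-68 \right)} = \left(\left(36 + 35\right) - \frac{4}{219}\right) + \left(43 - 68\right) = \left(71 - \frac{4}{219}\right) - 25 = \frac{15545}{219} - 25 = \frac{10070}{219}$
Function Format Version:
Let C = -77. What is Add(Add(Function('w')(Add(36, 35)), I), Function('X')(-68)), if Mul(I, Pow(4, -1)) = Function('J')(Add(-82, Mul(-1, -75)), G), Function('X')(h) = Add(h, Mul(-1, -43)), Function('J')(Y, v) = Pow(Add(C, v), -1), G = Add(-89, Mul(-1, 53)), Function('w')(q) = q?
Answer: Rational(10070, 219) ≈ 45.982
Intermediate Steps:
G = -142 (G = Add(-89, -53) = -142)
Function('J')(Y, v) = Pow(Add(-77, v), -1)
Function('X')(h) = Add(43, h) (Function('X')(h) = Add(h, 43) = Add(43, h))
I = Rational(-4, 219) (I = Mul(4, Pow(Add(-77, -142), -1)) = Mul(4, Pow(-219, -1)) = Mul(4, Rational(-1, 219)) = Rational(-4, 219) ≈ -0.018265)
Add(Add(Function('w')(Add(36, 35)), I), Function('X')(-68)) = Add(Add(Add(36, 35), Rational(-4, 219)), Add(43, -68)) = Add(Add(71, Rational(-4, 219)), -25) = Add(Rational(15545, 219), -25) = Rational(10070, 219)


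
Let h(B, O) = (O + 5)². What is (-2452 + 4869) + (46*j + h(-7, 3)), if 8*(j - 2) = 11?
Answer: 10545/4 ≈ 2636.3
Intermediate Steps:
j = 27/8 (j = 2 + (⅛)*11 = 2 + 11/8 = 27/8 ≈ 3.3750)
h(B, O) = (5 + O)²
(-2452 + 4869) + (46*j + h(-7, 3)) = (-2452 + 4869) + (46*(27/8) + (5 + 3)²) = 2417 + (621/4 + 8²) = 2417 + (621/4 + 64) = 2417 + 877/4 = 10545/4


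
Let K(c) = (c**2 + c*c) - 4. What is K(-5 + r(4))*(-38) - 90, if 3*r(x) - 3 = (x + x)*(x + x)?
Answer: -204946/9 ≈ -22772.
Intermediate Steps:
r(x) = 1 + 4*x**2/3 (r(x) = 1 + ((x + x)*(x + x))/3 = 1 + ((2*x)*(2*x))/3 = 1 + (4*x**2)/3 = 1 + 4*x**2/3)
K(c) = -4 + 2*c**2 (K(c) = (c**2 + c**2) - 4 = 2*c**2 - 4 = -4 + 2*c**2)
K(-5 + r(4))*(-38) - 90 = (-4 + 2*(-5 + (1 + (4/3)*4**2))**2)*(-38) - 90 = (-4 + 2*(-5 + (1 + (4/3)*16))**2)*(-38) - 90 = (-4 + 2*(-5 + (1 + 64/3))**2)*(-38) - 90 = (-4 + 2*(-5 + 67/3)**2)*(-38) - 90 = (-4 + 2*(52/3)**2)*(-38) - 90 = (-4 + 2*(2704/9))*(-38) - 90 = (-4 + 5408/9)*(-38) - 90 = (5372/9)*(-38) - 90 = -204136/9 - 90 = -204946/9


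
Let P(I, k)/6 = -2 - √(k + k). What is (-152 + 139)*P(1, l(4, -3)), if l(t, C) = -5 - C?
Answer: 156 + 156*I ≈ 156.0 + 156.0*I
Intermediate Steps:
P(I, k) = -12 - 6*√2*√k (P(I, k) = 6*(-2 - √(k + k)) = 6*(-2 - √(2*k)) = 6*(-2 - √2*√k) = -12 - 6*√2*√k)
(-152 + 139)*P(1, l(4, -3)) = (-152 + 139)*(-12 - 6*√2*√(-5 - 1*(-3))) = -13*(-12 - 6*√2*√(-5 + 3)) = -13*(-12 - 6*√2*√(-2)) = -13*(-12 - 6*√2*I*√2) = -13*(-12 - 12*I) = 156 + 156*I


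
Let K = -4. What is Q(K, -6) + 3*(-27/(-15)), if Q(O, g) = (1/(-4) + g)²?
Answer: 3557/80 ≈ 44.463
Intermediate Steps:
Q(O, g) = (-¼ + g)²
Q(K, -6) + 3*(-27/(-15)) = (-1 + 4*(-6))²/16 + 3*(-27/(-15)) = (-1 - 24)²/16 + 3*(-27*(-1/15)) = (1/16)*(-25)² + 3*(9/5) = (1/16)*625 + 27/5 = 625/16 + 27/5 = 3557/80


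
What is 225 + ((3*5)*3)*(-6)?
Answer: -45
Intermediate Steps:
225 + ((3*5)*3)*(-6) = 225 + (15*3)*(-6) = 225 + 45*(-6) = 225 - 270 = -45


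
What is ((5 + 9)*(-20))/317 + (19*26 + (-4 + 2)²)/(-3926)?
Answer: -628573/622271 ≈ -1.0101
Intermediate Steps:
((5 + 9)*(-20))/317 + (19*26 + (-4 + 2)²)/(-3926) = (14*(-20))*(1/317) + (494 + (-2)²)*(-1/3926) = -280*1/317 + (494 + 4)*(-1/3926) = -280/317 + 498*(-1/3926) = -280/317 - 249/1963 = -628573/622271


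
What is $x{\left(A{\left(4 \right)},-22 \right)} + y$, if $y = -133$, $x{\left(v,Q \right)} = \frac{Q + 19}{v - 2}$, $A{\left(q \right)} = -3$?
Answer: $- \frac{662}{5} \approx -132.4$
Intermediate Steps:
$x{\left(v,Q \right)} = \frac{19 + Q}{-2 + v}$
$x{\left(A{\left(4 \right)},-22 \right)} + y = \frac{19 - 22}{-2 - 3} - 133 = \frac{1}{-5} \left(-3\right) - 133 = \left(- \frac{1}{5}\right) \left(-3\right) - 133 = \frac{3}{5} - 133 = - \frac{662}{5}$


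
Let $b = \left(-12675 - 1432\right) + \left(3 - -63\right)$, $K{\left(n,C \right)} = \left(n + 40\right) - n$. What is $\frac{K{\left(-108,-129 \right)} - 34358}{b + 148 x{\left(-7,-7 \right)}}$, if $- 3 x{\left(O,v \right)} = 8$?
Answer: $\frac{102954}{43307} \approx 2.3773$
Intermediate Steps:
$x{\left(O,v \right)} = - \frac{8}{3}$ ($x{\left(O,v \right)} = \left(- \frac{1}{3}\right) 8 = - \frac{8}{3}$)
$K{\left(n,C \right)} = 40$ ($K{\left(n,C \right)} = \left(40 + n\right) - n = 40$)
$b = -14041$ ($b = -14107 + \left(3 + 63\right) = -14107 + 66 = -14041$)
$\frac{K{\left(-108,-129 \right)} - 34358}{b + 148 x{\left(-7,-7 \right)}} = \frac{40 - 34358}{-14041 + 148 \left(- \frac{8}{3}\right)} = - \frac{34318}{-14041 - \frac{1184}{3}} = - \frac{34318}{- \frac{43307}{3}} = \left(-34318\right) \left(- \frac{3}{43307}\right) = \frac{102954}{43307}$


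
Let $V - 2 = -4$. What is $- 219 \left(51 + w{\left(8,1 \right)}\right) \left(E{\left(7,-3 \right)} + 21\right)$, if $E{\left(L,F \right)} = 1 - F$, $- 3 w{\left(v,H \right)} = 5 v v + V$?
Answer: $301125$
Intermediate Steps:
$V = -2$ ($V = 2 - 4 = -2$)
$w{\left(v,H \right)} = \frac{2}{3} - \frac{5 v^{2}}{3}$ ($w{\left(v,H \right)} = - \frac{5 v v - 2}{3} = - \frac{5 v^{2} - 2}{3} = - \frac{-2 + 5 v^{2}}{3} = \frac{2}{3} - \frac{5 v^{2}}{3}$)
$- 219 \left(51 + w{\left(8,1 \right)}\right) \left(E{\left(7,-3 \right)} + 21\right) = - 219 \left(51 + \left(\frac{2}{3} - \frac{5 \cdot 8^{2}}{3}\right)\right) \left(\left(1 - -3\right) + 21\right) = - 219 \left(51 + \left(\frac{2}{3} - \frac{320}{3}\right)\right) \left(\left(1 + 3\right) + 21\right) = - 219 \left(51 + \left(\frac{2}{3} - \frac{320}{3}\right)\right) \left(4 + 21\right) = - 219 \left(51 - 106\right) 25 = - 219 \left(\left(-55\right) 25\right) = \left(-219\right) \left(-1375\right) = 301125$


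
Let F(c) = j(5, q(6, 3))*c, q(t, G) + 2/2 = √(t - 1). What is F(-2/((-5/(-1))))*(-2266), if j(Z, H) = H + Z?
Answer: 18128/5 + 4532*√5/5 ≈ 5652.4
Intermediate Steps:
q(t, G) = -1 + √(-1 + t) (q(t, G) = -1 + √(t - 1) = -1 + √(-1 + t))
F(c) = c*(4 + √5) (F(c) = ((-1 + √(-1 + 6)) + 5)*c = ((-1 + √5) + 5)*c = (4 + √5)*c = c*(4 + √5))
F(-2/((-5/(-1))))*(-2266) = ((-2/((-5/(-1))))*(4 + √5))*(-2266) = ((-2/((-5*(-1))))*(4 + √5))*(-2266) = ((-2/5)*(4 + √5))*(-2266) = ((-2*⅕)*(4 + √5))*(-2266) = -2*(4 + √5)/5*(-2266) = (-8/5 - 2*√5/5)*(-2266) = 18128/5 + 4532*√5/5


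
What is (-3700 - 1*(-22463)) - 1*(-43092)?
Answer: 61855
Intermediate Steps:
(-3700 - 1*(-22463)) - 1*(-43092) = (-3700 + 22463) + 43092 = 18763 + 43092 = 61855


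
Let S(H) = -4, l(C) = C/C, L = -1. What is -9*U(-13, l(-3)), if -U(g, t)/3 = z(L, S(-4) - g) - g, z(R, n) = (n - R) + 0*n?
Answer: 621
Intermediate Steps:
l(C) = 1
z(R, n) = n - R (z(R, n) = (n - R) + 0 = n - R)
U(g, t) = 9 + 6*g (U(g, t) = -3*(((-4 - g) - 1*(-1)) - g) = -3*(((-4 - g) + 1) - g) = -3*((-3 - g) - g) = -3*(-3 - 2*g) = 9 + 6*g)
-9*U(-13, l(-3)) = -9*(9 + 6*(-13)) = -9*(9 - 78) = -9*(-69) = 621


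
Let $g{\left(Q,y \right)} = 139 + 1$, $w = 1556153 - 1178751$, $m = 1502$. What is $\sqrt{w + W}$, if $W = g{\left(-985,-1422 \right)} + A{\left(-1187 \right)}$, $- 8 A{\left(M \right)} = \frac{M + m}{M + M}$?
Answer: $\frac{\sqrt{8511119961073}}{4748} \approx 614.44$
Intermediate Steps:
$A{\left(M \right)} = - \frac{1502 + M}{16 M}$ ($A{\left(M \right)} = - \frac{\left(M + 1502\right) \frac{1}{M + M}}{8} = - \frac{\left(1502 + M\right) \frac{1}{2 M}}{8} = - \frac{\frac{1}{2} \frac{1}{M} \left(1502 + M\right)}{8} = - \frac{1502 + M}{16 M}$)
$w = 377402$ ($w = 1556153 - 1178751 = 377402$)
$g{\left(Q,y \right)} = 140$
$W = \frac{2659195}{18992}$ ($W = 140 + \frac{-1502 - -1187}{16 \left(-1187\right)} = 140 + \frac{1}{16} \left(- \frac{1}{1187}\right) \left(-1502 + 1187\right) = 140 + \frac{1}{16} \left(- \frac{1}{1187}\right) \left(-315\right) = 140 + \frac{315}{18992} = \frac{2659195}{18992} \approx 140.02$)
$\sqrt{w + W} = \sqrt{377402 + \frac{2659195}{18992}} = \sqrt{\frac{7170277979}{18992}} = \frac{\sqrt{8511119961073}}{4748}$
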